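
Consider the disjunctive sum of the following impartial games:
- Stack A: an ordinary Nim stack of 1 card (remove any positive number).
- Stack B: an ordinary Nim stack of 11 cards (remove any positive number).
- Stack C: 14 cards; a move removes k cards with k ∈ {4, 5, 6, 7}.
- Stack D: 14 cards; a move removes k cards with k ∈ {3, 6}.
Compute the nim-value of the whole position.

Stack A is a plain Nim stack of size 1, so its Grundy value is 1.
Stack B is a plain Nim stack of size 11, so its Grundy value is 11.
For stack C, compute g(0), g(1), … with moves {4, 5, 6, 7}:
k:     0  1  2  3  4  5  6  7  8  9 10 11 12 13 14
g(k):  0  0  0  0  1  1  1  1  2  2  2  0  0  0  0
So g(14) = 0.
Grundy values for stack D (subtraction set {3, 6}):
g(0) = mex{} = 0
g(1) = mex{} = 0
g(2) = mex{} = 0
g(3) = mex{0} = 1
g(4) = mex{0} = 1
g(5) = mex{0} = 1
g(6) = mex{0,1} = 2
g(7) = mex{0,1} = 2
g(8) = mex{0,1} = 2
g(9) = mex{1,2} = 0
g(10) = mex{1,2} = 0
g(11) = mex{1,2} = 0
g(12) = mex{0,2} = 1
g(13) = mex{0,2} = 1
g(14) = mex{0,2} = 1
So g(14) = 1.
By the Sprague-Grundy theorem, the Grundy value of a sum of independent games is the XOR of the component values.
Combined value = 1 ⊕ 11 ⊕ 0 ⊕ 1 = 11.

11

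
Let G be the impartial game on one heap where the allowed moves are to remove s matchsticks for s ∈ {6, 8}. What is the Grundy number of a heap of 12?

2

Compute g(0), g(1), … for moves {6, 8}:
k:     0  1  2  3  4  5  6  7  8  9 10 11 12
g(k):  0  0  0  0  0  0  1  1  1  1  1  1  2
So g(12) = 2.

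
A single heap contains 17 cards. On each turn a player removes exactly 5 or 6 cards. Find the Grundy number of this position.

1

Compute g(0), g(1), … for moves {5, 6}:
k:     0  1  2  3  4  5  6  7  8  9 10 11 12 13 14 15 16 17
g(k):  0  0  0  0  0  1  1  1  1  1  2  0  0  0  0  0  1  1
So g(17) = 1.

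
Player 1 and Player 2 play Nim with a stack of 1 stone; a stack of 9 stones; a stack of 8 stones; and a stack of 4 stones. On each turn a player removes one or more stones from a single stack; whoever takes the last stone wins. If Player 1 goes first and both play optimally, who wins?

Nim-sum: 1 ^ 9 ^ 8 ^ 4 = 4.
The nim-sum is 4 ≠ 0, so this is an N-position: the player to move can win; Player 1 has a winning move.

Player 1 wins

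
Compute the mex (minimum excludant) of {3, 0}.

1

0 is in the set but 1 is not, so the mex is 1.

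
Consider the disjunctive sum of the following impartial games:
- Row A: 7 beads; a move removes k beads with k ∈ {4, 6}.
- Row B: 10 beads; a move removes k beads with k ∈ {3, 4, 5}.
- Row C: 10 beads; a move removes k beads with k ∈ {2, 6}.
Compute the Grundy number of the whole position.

For row A, compute g(0), g(1), … with moves {4, 6}:
k:     0  1  2  3  4  5  6  7
g(k):  0  0  0  0  1  1  1  1
So g(7) = 1.
For row B, compute g(0), g(1), … with moves {3, 4, 5}:
g(0) = mex{} = 0
g(1) = mex{} = 0
g(2) = mex{} = 0
g(3) = mex{0} = 1
g(4) = mex{0} = 1
g(5) = mex{0} = 1
g(6) = mex{0,1} = 2
g(7) = mex{0,1} = 2
g(8) = mex{1} = 0
g(9) = mex{1,2} = 0
g(10) = mex{1,2} = 0
So g(10) = 0.
For row C, compute g(0), g(1), … with moves {2, 6}:
g(0) = mex{} = 0
g(1) = mex{} = 0
g(2) = mex{0} = 1
g(3) = mex{0} = 1
g(4) = mex{1} = 0
g(5) = mex{1} = 0
g(6) = mex{0} = 1
g(7) = mex{0} = 1
g(8) = mex{1} = 0
g(9) = mex{1} = 0
g(10) = mex{0} = 1
So g(10) = 1.
The value of a disjunctive sum is the nim-sum of the parts.
Combined value = 1 XOR 0 XOR 1 = 0.

0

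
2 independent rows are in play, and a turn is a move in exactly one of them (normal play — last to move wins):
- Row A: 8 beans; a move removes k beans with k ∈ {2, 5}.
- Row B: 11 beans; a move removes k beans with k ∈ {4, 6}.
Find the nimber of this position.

0

Grundy values for row A (subtraction set {2, 5}):
g(0) = mex{} = 0
g(1) = mex{} = 0
g(2) = mex{0} = 1
g(3) = mex{0} = 1
g(4) = mex{1} = 0
g(5) = mex{0,1} = 2
g(6) = mex{0} = 1
g(7) = mex{1,2} = 0
g(8) = mex{1} = 0
So g(8) = 0.
For row B, compute g(0), g(1), … with moves {4, 6}:
k:     0  1  2  3  4  5  6  7  8  9 10 11
g(k):  0  0  0  0  1  1  1  1  2  2  0  0
So g(11) = 0.
The value of a disjunctive sum is the nim-sum of the parts.
Combined value = 0 XOR 0 = 0.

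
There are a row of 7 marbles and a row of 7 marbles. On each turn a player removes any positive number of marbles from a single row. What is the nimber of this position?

0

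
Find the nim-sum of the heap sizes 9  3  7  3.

14

Nim-sum: 9 XOR 3 XOR 7 XOR 3 = 14.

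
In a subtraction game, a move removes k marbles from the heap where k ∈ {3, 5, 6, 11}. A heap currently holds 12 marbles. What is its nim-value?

1

Compute g(0), g(1), … for moves {3, 5, 6, 11}:
g(0) = mex{} = 0
g(1) = mex{} = 0
g(2) = mex{} = 0
g(3) = mex{0} = 1
g(4) = mex{0} = 1
g(5) = mex{0} = 1
g(6) = mex{0,1} = 2
g(7) = mex{0,1} = 2
g(8) = mex{0,1} = 2
g(9) = mex{1,2} = 0
g(10) = mex{1,2} = 0
g(11) = mex{0,1,2} = 3
g(12) = mex{0,2} = 1
So g(12) = 1.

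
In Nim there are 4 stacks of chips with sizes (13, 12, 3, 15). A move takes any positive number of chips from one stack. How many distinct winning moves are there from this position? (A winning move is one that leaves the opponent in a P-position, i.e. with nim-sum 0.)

3

Compute the nim-sum pairwise:
13 ⊕ 12 = 1
1 ⊕ 3 = 2
2 ⊕ 15 = 13
The overall nim-sum is X = 13. A stack of size p has a winning move iff p XOR X < p (reduce it to p XOR X).
  13: 13 XOR 13 = 0 < 13 — winning move (to 0).
  12: 12 XOR 13 = 1 < 12 — winning move (to 1).
  3: 3 XOR 13 = 14 ≥ 3 — no move.
  15: 15 XOR 13 = 2 < 15 — winning move (to 2).
That gives 3 winning moves.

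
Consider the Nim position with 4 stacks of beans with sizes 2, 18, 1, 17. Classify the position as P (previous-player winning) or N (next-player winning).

P-position

Nim-sum: 2 ⊕ 18 ⊕ 1 ⊕ 17 = 0.
The nim-sum is 0, so this is a P-position: the player to move is in a losing position under optimal play.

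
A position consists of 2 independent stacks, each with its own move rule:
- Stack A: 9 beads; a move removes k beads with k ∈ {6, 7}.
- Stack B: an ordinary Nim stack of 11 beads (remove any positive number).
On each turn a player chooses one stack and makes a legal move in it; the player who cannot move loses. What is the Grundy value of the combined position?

Build the Grundy sequence for stack A with g(k) = mex{g(k−s) : s ∈ {6, 7}, s ≤ k}:
g(0) = mex{} = 0
g(1) = mex{} = 0
g(2) = mex{} = 0
g(3) = mex{} = 0
g(4) = mex{} = 0
g(5) = mex{} = 0
g(6) = mex{0} = 1
g(7) = mex{0} = 1
g(8) = mex{0} = 1
g(9) = mex{0} = 1
So g(9) = 1.
Stack B is a plain Nim stack of size 11, so its Grundy value is 11.
By the Sprague-Grundy theorem, the Grundy value of a sum of independent games is the XOR of the component values.
Combined value = 1 ⊕ 11 = 10.

10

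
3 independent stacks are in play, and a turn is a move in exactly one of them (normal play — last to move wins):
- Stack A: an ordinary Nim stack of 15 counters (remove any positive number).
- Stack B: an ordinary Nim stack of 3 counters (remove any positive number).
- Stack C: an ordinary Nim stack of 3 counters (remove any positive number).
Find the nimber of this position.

15

Stack A is a plain Nim stack of size 15, so its Grundy value is 15.
Stack B is a plain Nim stack of size 3, so its Grundy value is 3.
Stack C is a plain Nim stack of size 3, so its Grundy value is 3.
By the Sprague-Grundy theorem, the Grundy value of a sum of independent games is the XOR of the component values.
Combined value = 15 XOR 3 XOR 3 = 15.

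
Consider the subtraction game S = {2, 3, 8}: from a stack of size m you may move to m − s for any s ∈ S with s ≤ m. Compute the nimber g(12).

1

Build the Grundy sequence with g(k) = mex{g(k−s) : s ∈ {2, 3, 8}, s ≤ k}:
g(0) = mex{} = 0
g(1) = mex{} = 0
g(2) = mex{0} = 1
g(3) = mex{0} = 1
g(4) = mex{0,1} = 2
g(5) = mex{1} = 0
g(6) = mex{1,2} = 0
g(7) = mex{0,2} = 1
g(8) = mex{0} = 1
g(9) = mex{0,1} = 2
g(10) = mex{1} = 0
g(11) = mex{1,2} = 0
g(12) = mex{0,2} = 1
So g(12) = 1.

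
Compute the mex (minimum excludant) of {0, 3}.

1

0 is in the set but 1 is not, so the mex is 1.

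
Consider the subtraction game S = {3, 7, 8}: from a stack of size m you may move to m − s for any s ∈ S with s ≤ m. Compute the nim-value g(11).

Grundy values for subtraction set {3, 7, 8}:
k:     0  1  2  3  4  5  6  7  8  9 10 11
g(k):  0  0  0  1  1  1  0  2  2  1  3  0
So g(11) = 0.

0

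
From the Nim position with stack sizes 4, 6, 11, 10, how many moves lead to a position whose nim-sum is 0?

Bitwise XOR of the heap sizes:
  0100  (4)
  0110  (6)
  1011  (11)
  1010  (10)
  ----
  0011  (3)
The overall nim-sum is X = 3. A stack of size p has a winning move iff p XOR X < p (reduce it to p XOR X).
  4: 4 XOR 3 = 7 ≥ 4 — no move.
  6: 6 XOR 3 = 5 < 6 — winning move (to 5).
  11: 11 XOR 3 = 8 < 11 — winning move (to 8).
  10: 10 XOR 3 = 9 < 10 — winning move (to 9).
That gives 3 winning moves.

3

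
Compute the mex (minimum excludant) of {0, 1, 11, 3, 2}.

4

The values 0, 1, 2, 3 are all present; 4 is the first non-negative integer missing from the set.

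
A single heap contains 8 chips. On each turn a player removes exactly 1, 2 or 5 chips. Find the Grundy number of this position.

Compute g(0), g(1), … for moves {1, 2, 5}:
k:     0  1  2  3  4  5  6  7  8
g(k):  0  1  2  0  1  2  0  1  2
So g(8) = 2.

2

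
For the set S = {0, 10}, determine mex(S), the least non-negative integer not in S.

1

0 is in the set but 1 is not, so the mex is 1.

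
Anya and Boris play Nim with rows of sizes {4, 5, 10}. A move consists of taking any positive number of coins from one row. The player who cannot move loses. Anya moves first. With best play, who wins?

Write each in binary and XOR column by column:
  0100  (4)
  0101  (5)
  1010  (10)
  ----
  1011  (11)
The nim-sum is 11 ≠ 0, so this is an N-position: the player to move can win; Anya has a winning move.

Anya wins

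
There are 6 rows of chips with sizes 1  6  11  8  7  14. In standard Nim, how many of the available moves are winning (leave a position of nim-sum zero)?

3

Nim-sum: 1 ^ 6 ^ 11 ^ 8 ^ 7 ^ 14 = 13.
The overall nim-sum is X = 13. A row of size p has a winning move iff p XOR X < p (reduce it to p XOR X).
  1: 1 XOR 13 = 12 ≥ 1 — no move.
  6: 6 XOR 13 = 11 ≥ 6 — no move.
  11: 11 XOR 13 = 6 < 11 — winning move (to 6).
  8: 8 XOR 13 = 5 < 8 — winning move (to 5).
  7: 7 XOR 13 = 10 ≥ 7 — no move.
  14: 14 XOR 13 = 3 < 14 — winning move (to 3).
That gives 3 winning moves.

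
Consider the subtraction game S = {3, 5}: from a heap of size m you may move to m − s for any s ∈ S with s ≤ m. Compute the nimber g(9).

Build the Grundy sequence with g(k) = mex{g(k−s) : s ∈ {3, 5}, s ≤ k}:
g(0) = mex{} = 0
g(1) = mex{} = 0
g(2) = mex{} = 0
g(3) = mex{0} = 1
g(4) = mex{0} = 1
g(5) = mex{0} = 1
g(6) = mex{0,1} = 2
g(7) = mex{0,1} = 2
g(8) = mex{1} = 0
g(9) = mex{1,2} = 0
So g(9) = 0.

0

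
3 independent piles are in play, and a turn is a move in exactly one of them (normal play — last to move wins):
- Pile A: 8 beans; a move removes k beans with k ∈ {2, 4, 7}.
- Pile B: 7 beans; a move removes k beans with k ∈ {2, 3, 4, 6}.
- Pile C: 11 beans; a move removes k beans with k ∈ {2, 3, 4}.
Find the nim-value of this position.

0

Build the Grundy sequence for pile A with g(k) = mex{g(k−s) : s ∈ {2, 4, 7}, s ≤ k}:
g(0) = mex{} = 0
g(1) = mex{} = 0
g(2) = mex{0} = 1
g(3) = mex{0} = 1
g(4) = mex{0,1} = 2
g(5) = mex{0,1} = 2
g(6) = mex{1,2} = 0
g(7) = mex{0,1,2} = 3
g(8) = mex{0,2} = 1
So g(8) = 1.
For pile B, compute g(0), g(1), … with moves {2, 3, 4, 6}:
g(0) = mex{} = 0
g(1) = mex{} = 0
g(2) = mex{0} = 1
g(3) = mex{0} = 1
g(4) = mex{0,1} = 2
g(5) = mex{0,1} = 2
g(6) = mex{0,1,2} = 3
g(7) = mex{0,1,2} = 3
So g(7) = 3.
Grundy values for pile C (subtraction set {2, 3, 4}):
g(0) = mex{} = 0
g(1) = mex{} = 0
g(2) = mex{0} = 1
g(3) = mex{0} = 1
g(4) = mex{0,1} = 2
g(5) = mex{0,1} = 2
g(6) = mex{1,2} = 0
g(7) = mex{1,2} = 0
g(8) = mex{0,2} = 1
g(9) = mex{0,2} = 1
g(10) = mex{0,1} = 2
g(11) = mex{0,1} = 2
So g(11) = 2.
The value of a disjunctive sum is the nim-sum of the parts.
Combined value = 1 ⊕ 3 ⊕ 2 = 0.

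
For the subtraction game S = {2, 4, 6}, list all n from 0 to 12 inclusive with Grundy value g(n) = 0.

0, 1, 8, 9

Build the Grundy sequence with g(k) = mex{g(k−s) : s ∈ {2, 4, 6}, s ≤ k}:
k:     0  1  2  3  4  5  6  7  8  9 10 11 12
g(k):  0  0  1  1  2  2  3  3  0  0  1  1  2
The P-positions (g = 0) in 0..12 are 0, 1, 8, 9.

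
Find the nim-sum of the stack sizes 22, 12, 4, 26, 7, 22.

21

Compute the nim-sum pairwise:
22 ⊕ 12 = 26
26 ⊕ 4 = 30
30 ⊕ 26 = 4
4 ⊕ 7 = 3
3 ⊕ 22 = 21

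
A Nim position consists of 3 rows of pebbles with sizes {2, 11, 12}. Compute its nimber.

In binary:
  0010  (2)
  1011  (11)
  1100  (12)
  ----
  0101  (5)

5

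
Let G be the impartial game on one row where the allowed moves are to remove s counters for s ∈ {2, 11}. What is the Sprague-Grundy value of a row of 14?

Compute g(0), g(1), … for moves {2, 11}:
k:     0  1  2  3  4  5  6  7  8  9 10 11 12 13 14
g(k):  0  0  1  1  0  0  1  1  0  0  1  1  2  0  0
So g(14) = 0.

0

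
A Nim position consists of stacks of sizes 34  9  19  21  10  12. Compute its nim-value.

Nim-sum: 34 ⊕ 9 ⊕ 19 ⊕ 21 ⊕ 10 ⊕ 12 = 43.

43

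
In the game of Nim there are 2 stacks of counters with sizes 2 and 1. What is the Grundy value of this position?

3

Bitwise XOR of the heap sizes:
  10  (2)
  01  (1)
  --
  11  (3)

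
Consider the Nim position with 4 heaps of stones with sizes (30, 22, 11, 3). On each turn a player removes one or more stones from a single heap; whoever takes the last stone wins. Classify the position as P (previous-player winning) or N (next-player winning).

Nim-sum: 30 ^ 22 ^ 11 ^ 3 = 0.
The nim-sum is 0, so this is a P-position: the player to move is in a losing position under optimal play.

P-position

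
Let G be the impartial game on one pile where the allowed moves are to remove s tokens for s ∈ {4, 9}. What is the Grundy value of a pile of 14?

Grundy values for subtraction set {4, 9}:
k:     0  1  2  3  4  5  6  7  8  9 10 11 12 13 14
g(k):  0  0  0  0  1  1  1  1  0  2  2  2  1  0  0
So g(14) = 0.

0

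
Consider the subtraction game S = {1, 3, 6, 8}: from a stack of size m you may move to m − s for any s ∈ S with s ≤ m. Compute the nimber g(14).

Grundy values for subtraction set {1, 3, 6, 8}:
k:     0  1  2  3  4  5  6  7  8  9 10 11 12 13 14
g(k):  0  1  0  1  0  1  2  3  2  0  1  0  1  0  1
So g(14) = 1.

1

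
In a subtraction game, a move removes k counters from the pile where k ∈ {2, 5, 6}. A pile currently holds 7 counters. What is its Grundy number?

3

Build the Grundy sequence with g(k) = mex{g(k−s) : s ∈ {2, 5, 6}, s ≤ k}:
g(0) = mex{} = 0
g(1) = mex{} = 0
g(2) = mex{0} = 1
g(3) = mex{0} = 1
g(4) = mex{1} = 0
g(5) = mex{0,1} = 2
g(6) = mex{0} = 1
g(7) = mex{0,1,2} = 3
So g(7) = 3.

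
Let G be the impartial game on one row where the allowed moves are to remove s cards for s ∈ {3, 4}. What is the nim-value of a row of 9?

0

Compute g(0), g(1), … for moves {3, 4}:
k:     0  1  2  3  4  5  6  7  8  9
g(k):  0  0  0  1  1  1  2  0  0  0
So g(9) = 0.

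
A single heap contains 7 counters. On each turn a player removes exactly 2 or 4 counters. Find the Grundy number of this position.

0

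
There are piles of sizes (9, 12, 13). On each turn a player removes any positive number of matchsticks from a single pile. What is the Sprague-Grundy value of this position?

8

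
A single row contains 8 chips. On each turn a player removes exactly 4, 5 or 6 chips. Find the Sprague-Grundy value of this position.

2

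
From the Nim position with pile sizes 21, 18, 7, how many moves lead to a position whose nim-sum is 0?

0

Nim-sum: 21 ⊕ 18 ⊕ 7 = 0.
The nim-sum is already 0, so every move leaves a nonzero nim-sum — there are no winning moves.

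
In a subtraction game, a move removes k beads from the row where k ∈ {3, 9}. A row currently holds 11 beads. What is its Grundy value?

1

Compute g(0), g(1), … for moves {3, 9}:
k:     0  1  2  3  4  5  6  7  8  9 10 11
g(k):  0  0  0  1  1  1  0  0  0  1  1  1
So g(11) = 1.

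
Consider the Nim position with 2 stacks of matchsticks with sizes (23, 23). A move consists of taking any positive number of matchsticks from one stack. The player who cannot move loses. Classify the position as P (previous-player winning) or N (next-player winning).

In binary:
  10111  (23)
  10111  (23)
  -----
  00000  (0)
The nim-sum is 0, so this is a P-position: the player to move is in a losing position under optimal play.

P-position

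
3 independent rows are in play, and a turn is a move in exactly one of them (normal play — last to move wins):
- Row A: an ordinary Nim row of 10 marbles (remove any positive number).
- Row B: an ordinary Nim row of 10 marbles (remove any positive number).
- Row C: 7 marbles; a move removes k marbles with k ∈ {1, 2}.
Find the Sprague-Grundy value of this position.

1

Row A is a plain Nim row of size 10, so its Grundy value is 10.
Row B is a plain Nim row of size 10, so its Grundy value is 10.
Build the Grundy sequence for row C with g(k) = mex{g(k−s) : s ∈ {1, 2}, s ≤ k}:
g(0) = mex{} = 0
g(1) = mex{0} = 1
g(2) = mex{0,1} = 2
g(3) = mex{1,2} = 0
g(4) = mex{0,2} = 1
g(5) = mex{0,1} = 2
g(6) = mex{1,2} = 0
g(7) = mex{0,2} = 1
So g(7) = 1.
The value of a disjunctive sum is the nim-sum of the parts.
Combined value = 10 XOR 10 XOR 1 = 1.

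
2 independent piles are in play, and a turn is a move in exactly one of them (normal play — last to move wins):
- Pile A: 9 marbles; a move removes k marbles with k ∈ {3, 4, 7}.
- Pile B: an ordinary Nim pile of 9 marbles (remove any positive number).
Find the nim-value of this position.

10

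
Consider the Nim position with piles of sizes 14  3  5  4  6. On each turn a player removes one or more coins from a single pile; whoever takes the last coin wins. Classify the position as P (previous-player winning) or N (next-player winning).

N-position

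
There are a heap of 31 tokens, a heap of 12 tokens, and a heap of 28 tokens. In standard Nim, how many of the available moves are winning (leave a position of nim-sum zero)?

Compute the nim-sum pairwise:
31 ⊕ 12 = 19
19 ⊕ 28 = 15
The overall nim-sum is X = 15. A heap of size p has a winning move iff p XOR X < p (reduce it to p XOR X).
  31: 31 XOR 15 = 16 < 31 — winning move (to 16).
  12: 12 XOR 15 = 3 < 12 — winning move (to 3).
  28: 28 XOR 15 = 19 < 28 — winning move (to 19).
That gives 3 winning moves.

3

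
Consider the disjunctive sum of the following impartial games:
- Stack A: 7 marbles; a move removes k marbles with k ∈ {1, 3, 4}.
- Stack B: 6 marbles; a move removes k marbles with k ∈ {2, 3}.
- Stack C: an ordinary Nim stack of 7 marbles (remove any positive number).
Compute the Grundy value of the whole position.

7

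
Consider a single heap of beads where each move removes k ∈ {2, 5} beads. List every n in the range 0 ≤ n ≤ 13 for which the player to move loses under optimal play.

0, 1, 4, 7, 8, 11

Build the Grundy sequence with g(k) = mex{g(k−s) : s ∈ {2, 5}, s ≤ k}:
g(0) = mex{} = 0
g(1) = mex{} = 0
g(2) = mex{0} = 1
g(3) = mex{0} = 1
g(4) = mex{1} = 0
g(5) = mex{0,1} = 2
g(6) = mex{0} = 1
g(7) = mex{1,2} = 0
g(8) = mex{1} = 0
g(9) = mex{0} = 1
g(10) = mex{0,2} = 1
g(11) = mex{1} = 0
g(12) = mex{0,1} = 2
g(13) = mex{0} = 1
The P-positions (g = 0) in 0..13 are 0, 1, 4, 7, 8, 11.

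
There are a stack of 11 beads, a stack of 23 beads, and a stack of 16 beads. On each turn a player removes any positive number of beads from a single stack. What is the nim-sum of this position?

12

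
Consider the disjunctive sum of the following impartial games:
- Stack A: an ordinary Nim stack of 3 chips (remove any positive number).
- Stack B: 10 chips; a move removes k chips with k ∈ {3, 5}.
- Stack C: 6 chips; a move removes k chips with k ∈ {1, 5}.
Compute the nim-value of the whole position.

3

Stack A is a plain Nim stack of size 3, so its Grundy value is 3.
Grundy values for stack B (subtraction set {3, 5}):
k:     0  1  2  3  4  5  6  7  8  9 10
g(k):  0  0  0  1  1  1  2  2  0  0  0
So g(10) = 0.
Build the Grundy sequence for stack C with g(k) = mex{g(k−s) : s ∈ {1, 5}, s ≤ k}:
g(0) = mex{} = 0
g(1) = mex{0} = 1
g(2) = mex{1} = 0
g(3) = mex{0} = 1
g(4) = mex{1} = 0
g(5) = mex{0} = 1
g(6) = mex{1} = 0
So g(6) = 0.
The value of a disjunctive sum is the nim-sum of the parts.
Combined value = 3 ⊕ 0 ⊕ 0 = 3.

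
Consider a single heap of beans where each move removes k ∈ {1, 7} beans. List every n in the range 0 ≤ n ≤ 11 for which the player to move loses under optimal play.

0, 2, 4, 6, 8, 10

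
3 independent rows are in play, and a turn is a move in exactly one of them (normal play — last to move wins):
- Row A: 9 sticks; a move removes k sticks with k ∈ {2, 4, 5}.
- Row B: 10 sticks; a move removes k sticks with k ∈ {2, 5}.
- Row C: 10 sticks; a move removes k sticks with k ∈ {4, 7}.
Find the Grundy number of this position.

2

For row A, compute g(0), g(1), … with moves {2, 4, 5}:
g(0) = mex{} = 0
g(1) = mex{} = 0
g(2) = mex{0} = 1
g(3) = mex{0} = 1
g(4) = mex{0,1} = 2
g(5) = mex{0,1} = 2
g(6) = mex{0,1,2} = 3
g(7) = mex{1,2} = 0
g(8) = mex{1,2,3} = 0
g(9) = mex{0,2} = 1
So g(9) = 1.
Build the Grundy sequence for row B with g(k) = mex{g(k−s) : s ∈ {2, 5}, s ≤ k}:
g(0) = mex{} = 0
g(1) = mex{} = 0
g(2) = mex{0} = 1
g(3) = mex{0} = 1
g(4) = mex{1} = 0
g(5) = mex{0,1} = 2
g(6) = mex{0} = 1
g(7) = mex{1,2} = 0
g(8) = mex{1} = 0
g(9) = mex{0} = 1
g(10) = mex{0,2} = 1
So g(10) = 1.
Grundy values for row C (subtraction set {4, 7}):
g(0) = mex{} = 0
g(1) = mex{} = 0
g(2) = mex{} = 0
g(3) = mex{} = 0
g(4) = mex{0} = 1
g(5) = mex{0} = 1
g(6) = mex{0} = 1
g(7) = mex{0} = 1
g(8) = mex{0,1} = 2
g(9) = mex{0,1} = 2
g(10) = mex{0,1} = 2
So g(10) = 2.
The value of a disjunctive sum is the nim-sum of the parts.
Combined value = 1 XOR 1 XOR 2 = 2.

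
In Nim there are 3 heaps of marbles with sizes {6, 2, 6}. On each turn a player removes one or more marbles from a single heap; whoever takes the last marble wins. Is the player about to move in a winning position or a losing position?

Winning position

In binary:
  110  (6)
  010  (2)
  110  (6)
  ---
  010  (2)
The nim-sum is 2 ≠ 0, so this is an N-position: the player to move can win.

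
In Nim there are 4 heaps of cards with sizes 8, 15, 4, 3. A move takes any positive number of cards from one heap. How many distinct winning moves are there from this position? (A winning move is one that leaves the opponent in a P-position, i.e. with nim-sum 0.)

0

Compute the nim-sum pairwise:
8 XOR 15 = 7
7 XOR 4 = 3
3 XOR 3 = 0
The nim-sum is already 0, so every move leaves a nonzero nim-sum — there are no winning moves.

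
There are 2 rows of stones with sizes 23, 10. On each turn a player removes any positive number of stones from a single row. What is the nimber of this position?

29

Compute the nim-sum pairwise:
23 ^ 10 = 29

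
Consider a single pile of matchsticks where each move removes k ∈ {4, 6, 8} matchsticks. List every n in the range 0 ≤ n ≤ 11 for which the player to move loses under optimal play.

0, 1, 2, 3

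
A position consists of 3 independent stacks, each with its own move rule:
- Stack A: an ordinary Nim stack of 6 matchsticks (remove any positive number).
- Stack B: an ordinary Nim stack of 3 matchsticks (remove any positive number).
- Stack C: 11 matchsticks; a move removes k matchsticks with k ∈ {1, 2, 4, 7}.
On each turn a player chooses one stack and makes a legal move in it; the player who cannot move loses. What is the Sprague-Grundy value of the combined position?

7

Stack A is a plain Nim stack of size 6, so its Grundy value is 6.
Stack B is a plain Nim stack of size 3, so its Grundy value is 3.
Grundy values for stack C (subtraction set {1, 2, 4, 7}):
k:     0  1  2  3  4  5  6  7  8  9 10 11
g(k):  0  1  2  0  1  2  0  1  2  0  1  2
So g(11) = 2.
The value of a disjunctive sum is the nim-sum of the parts.
Combined value = 6 ⊕ 3 ⊕ 2 = 7.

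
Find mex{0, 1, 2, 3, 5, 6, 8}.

4

The values 0, 1, 2, 3 are all present; 4 is the first non-negative integer missing from the set.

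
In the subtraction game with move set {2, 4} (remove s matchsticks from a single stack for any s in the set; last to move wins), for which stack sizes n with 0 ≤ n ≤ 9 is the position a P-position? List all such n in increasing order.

0, 1, 6, 7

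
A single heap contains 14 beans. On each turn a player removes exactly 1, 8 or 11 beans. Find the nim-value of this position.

3

Grundy values for subtraction set {1, 8, 11}:
k:     0  1  2  3  4  5  6  7  8  9 10 11 12 13 14
g(k):  0  1  0  1  0  1  0  1  2  0  1  2  3  2  3
So g(14) = 3.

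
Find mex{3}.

0 is not in the set, so the mex is 0.

0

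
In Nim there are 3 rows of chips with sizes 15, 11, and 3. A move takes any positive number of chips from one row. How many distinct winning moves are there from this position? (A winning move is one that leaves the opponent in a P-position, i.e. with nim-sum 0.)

1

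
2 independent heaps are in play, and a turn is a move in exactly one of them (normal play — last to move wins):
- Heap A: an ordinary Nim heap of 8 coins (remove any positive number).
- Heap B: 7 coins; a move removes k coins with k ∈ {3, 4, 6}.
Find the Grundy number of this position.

10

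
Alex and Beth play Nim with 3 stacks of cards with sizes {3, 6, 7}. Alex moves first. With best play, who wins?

Compute the nim-sum pairwise:
3 ^ 6 = 5
5 ^ 7 = 2
The nim-sum is 2 ≠ 0, so this is an N-position: the player to move can win; Alex has a winning move.

Alex wins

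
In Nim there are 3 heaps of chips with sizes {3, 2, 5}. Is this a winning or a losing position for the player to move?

Bitwise XOR of the heap sizes:
  011  (3)
  010  (2)
  101  (5)
  ---
  100  (4)
The nim-sum is 4 ≠ 0, so this is an N-position: the player to move can win.

Winning position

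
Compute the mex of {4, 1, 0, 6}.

2

The values 0, 1 are all present; 2 is the first non-negative integer missing from the set.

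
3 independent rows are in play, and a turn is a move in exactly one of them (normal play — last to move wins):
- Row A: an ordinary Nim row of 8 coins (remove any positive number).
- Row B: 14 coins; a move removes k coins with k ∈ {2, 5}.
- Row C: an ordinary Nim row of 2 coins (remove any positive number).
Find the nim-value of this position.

10

Row A is a plain Nim row of size 8, so its Grundy value is 8.
For row B, compute g(0), g(1), … with moves {2, 5}:
g(0) = mex{} = 0
g(1) = mex{} = 0
g(2) = mex{0} = 1
g(3) = mex{0} = 1
g(4) = mex{1} = 0
g(5) = mex{0,1} = 2
g(6) = mex{0} = 1
g(7) = mex{1,2} = 0
g(8) = mex{1} = 0
g(9) = mex{0} = 1
g(10) = mex{0,2} = 1
g(11) = mex{1} = 0
g(12) = mex{0,1} = 2
g(13) = mex{0} = 1
g(14) = mex{1,2} = 0
So g(14) = 0.
Row C is a plain Nim row of size 2, so its Grundy value is 2.
By the Sprague-Grundy theorem, the Grundy value of a sum of independent games is the XOR of the component values.
Combined value = 8 XOR 0 XOR 2 = 10.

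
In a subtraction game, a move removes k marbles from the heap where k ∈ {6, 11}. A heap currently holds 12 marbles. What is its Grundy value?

Grundy values for subtraction set {6, 11}:
k:     0  1  2  3  4  5  6  7  8  9 10 11 12
g(k):  0  0  0  0  0  0  1  1  1  1  1  1  2
So g(12) = 2.

2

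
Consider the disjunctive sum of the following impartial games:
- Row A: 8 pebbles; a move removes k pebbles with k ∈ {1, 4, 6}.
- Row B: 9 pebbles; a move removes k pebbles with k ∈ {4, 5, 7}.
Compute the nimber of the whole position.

Build the Grundy sequence for row A with g(k) = mex{g(k−s) : s ∈ {1, 4, 6}, s ≤ k}:
g(0) = mex{} = 0
g(1) = mex{0} = 1
g(2) = mex{1} = 0
g(3) = mex{0} = 1
g(4) = mex{0,1} = 2
g(5) = mex{1,2} = 0
g(6) = mex{0} = 1
g(7) = mex{1} = 0
g(8) = mex{0,2} = 1
So g(8) = 1.
Build the Grundy sequence for row B with g(k) = mex{g(k−s) : s ∈ {4, 5, 7}, s ≤ k}:
g(0) = mex{} = 0
g(1) = mex{} = 0
g(2) = mex{} = 0
g(3) = mex{} = 0
g(4) = mex{0} = 1
g(5) = mex{0} = 1
g(6) = mex{0} = 1
g(7) = mex{0} = 1
g(8) = mex{0,1} = 2
g(9) = mex{0,1} = 2
So g(9) = 2.
By the Sprague-Grundy theorem, the Grundy value of a sum of independent games is the XOR of the component values.
Combined value = 1 ⊕ 2 = 3.

3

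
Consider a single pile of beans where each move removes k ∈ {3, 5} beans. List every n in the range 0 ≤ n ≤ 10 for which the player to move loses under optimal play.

0, 1, 2, 8, 9, 10

Grundy values for subtraction set {3, 5}:
k:     0  1  2  3  4  5  6  7  8  9 10
g(k):  0  0  0  1  1  1  2  2  0  0  0
The P-positions (g = 0) in 0..10 are 0, 1, 2, 8, 9, 10.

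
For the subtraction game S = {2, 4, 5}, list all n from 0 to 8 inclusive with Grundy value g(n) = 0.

0, 1, 7, 8

Grundy values for subtraction set {2, 4, 5}:
k:     0  1  2  3  4  5  6  7  8
g(k):  0  0  1  1  2  2  3  0  0
The P-positions (g = 0) in 0..8 are 0, 1, 7, 8.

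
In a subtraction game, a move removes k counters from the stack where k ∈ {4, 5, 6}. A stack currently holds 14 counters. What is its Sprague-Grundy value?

Build the Grundy sequence with g(k) = mex{g(k−s) : s ∈ {4, 5, 6}, s ≤ k}:
k:     0  1  2  3  4  5  6  7  8  9 10 11 12 13 14
g(k):  0  0  0  0  1  1  1  1  2  2  0  0  0  0  1
So g(14) = 1.

1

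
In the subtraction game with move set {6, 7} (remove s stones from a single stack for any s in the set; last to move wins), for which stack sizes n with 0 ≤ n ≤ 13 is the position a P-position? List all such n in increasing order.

0, 1, 2, 3, 4, 5, 13

Compute g(0), g(1), … for moves {6, 7}:
k:     0  1  2  3  4  5  6  7  8  9 10 11 12 13
g(k):  0  0  0  0  0  0  1  1  1  1  1  1  2  0
The P-positions (g = 0) in 0..13 are 0, 1, 2, 3, 4, 5, 13.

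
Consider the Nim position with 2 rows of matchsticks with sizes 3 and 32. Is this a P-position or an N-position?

Bitwise XOR of the heap sizes:
  000011  (3)
  100000  (32)
  ------
  100011  (35)
The nim-sum is 35 ≠ 0, so this is an N-position: the player to move can win.

N-position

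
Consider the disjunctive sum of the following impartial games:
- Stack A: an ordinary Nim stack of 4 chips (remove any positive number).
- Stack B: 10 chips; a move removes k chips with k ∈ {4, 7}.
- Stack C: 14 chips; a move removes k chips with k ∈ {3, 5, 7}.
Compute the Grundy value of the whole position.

7

Stack A is a plain Nim stack of size 4, so its Grundy value is 4.
For stack B, compute g(0), g(1), … with moves {4, 7}:
k:     0  1  2  3  4  5  6  7  8  9 10
g(k):  0  0  0  0  1  1  1  1  2  2  2
So g(10) = 2.
For stack C, compute g(0), g(1), … with moves {3, 5, 7}:
g(0) = mex{} = 0
g(1) = mex{} = 0
g(2) = mex{} = 0
g(3) = mex{0} = 1
g(4) = mex{0} = 1
g(5) = mex{0} = 1
g(6) = mex{0,1} = 2
g(7) = mex{0,1} = 2
g(8) = mex{0,1} = 2
g(9) = mex{0,1,2} = 3
g(10) = mex{1,2} = 0
g(11) = mex{1,2} = 0
g(12) = mex{1,2,3} = 0
g(13) = mex{0,2} = 1
g(14) = mex{0,2,3} = 1
So g(14) = 1.
By the Sprague-Grundy theorem, the Grundy value of a sum of independent games is the XOR of the component values.
Combined value = 4 ⊕ 2 ⊕ 1 = 7.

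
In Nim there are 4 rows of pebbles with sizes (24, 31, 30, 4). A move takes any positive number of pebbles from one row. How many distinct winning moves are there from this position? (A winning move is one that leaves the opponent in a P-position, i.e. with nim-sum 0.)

3

Nim-sum: 24 ^ 31 ^ 30 ^ 4 = 29.
The overall nim-sum is X = 29. A row of size p has a winning move iff p XOR X < p (reduce it to p XOR X).
  24: 24 XOR 29 = 5 < 24 — winning move (to 5).
  31: 31 XOR 29 = 2 < 31 — winning move (to 2).
  30: 30 XOR 29 = 3 < 30 — winning move (to 3).
  4: 4 XOR 29 = 25 ≥ 4 — no move.
That gives 3 winning moves.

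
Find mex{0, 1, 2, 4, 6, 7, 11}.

The values 0, 1, 2 are all present; 3 is the first non-negative integer missing from the set.

3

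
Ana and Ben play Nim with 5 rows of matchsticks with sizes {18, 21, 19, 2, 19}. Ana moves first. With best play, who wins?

Ana wins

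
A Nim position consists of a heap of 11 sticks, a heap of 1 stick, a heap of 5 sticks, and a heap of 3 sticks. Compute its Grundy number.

12

Compute the nim-sum pairwise:
11 ^ 1 = 10
10 ^ 5 = 15
15 ^ 3 = 12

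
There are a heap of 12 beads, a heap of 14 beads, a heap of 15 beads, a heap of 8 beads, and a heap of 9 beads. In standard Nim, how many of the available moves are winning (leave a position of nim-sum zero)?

5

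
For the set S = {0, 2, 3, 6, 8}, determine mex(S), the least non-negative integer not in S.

0 is in the set but 1 is not, so the mex is 1.

1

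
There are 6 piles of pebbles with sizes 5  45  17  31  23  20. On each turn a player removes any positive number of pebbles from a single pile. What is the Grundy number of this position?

Compute the nim-sum pairwise:
5 XOR 45 = 40
40 XOR 17 = 57
57 XOR 31 = 38
38 XOR 23 = 49
49 XOR 20 = 37

37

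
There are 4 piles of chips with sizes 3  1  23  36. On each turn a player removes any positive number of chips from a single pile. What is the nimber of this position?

49

Nim-sum: 3 ^ 1 ^ 23 ^ 36 = 49.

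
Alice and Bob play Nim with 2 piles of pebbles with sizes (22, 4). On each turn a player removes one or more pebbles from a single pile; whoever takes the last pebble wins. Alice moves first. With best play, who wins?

Bitwise XOR of the heap sizes:
  10110  (22)
  00100  (4)
  -----
  10010  (18)
The nim-sum is 18 ≠ 0, so this is an N-position: the player to move can win; Alice has a winning move.

Alice wins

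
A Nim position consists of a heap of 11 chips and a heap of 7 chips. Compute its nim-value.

12

Compute the nim-sum pairwise:
11 ^ 7 = 12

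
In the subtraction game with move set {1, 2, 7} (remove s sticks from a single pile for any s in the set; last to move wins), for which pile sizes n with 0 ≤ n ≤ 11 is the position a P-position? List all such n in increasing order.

Compute g(0), g(1), … for moves {1, 2, 7}:
k:     0  1  2  3  4  5  6  7  8  9 10 11
g(k):  0  1  2  0  1  2  0  1  2  0  1  2
The P-positions (g = 0) in 0..11 are 0, 3, 6, 9.

0, 3, 6, 9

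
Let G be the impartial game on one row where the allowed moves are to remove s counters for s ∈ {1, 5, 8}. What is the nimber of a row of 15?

0

Build the Grundy sequence with g(k) = mex{g(k−s) : s ∈ {1, 5, 8}, s ≤ k}:
k:     0  1  2  3  4  5  6  7  8  9 10 11 12 13 14 15
g(k):  0  1  0  1  0  1  0  1  2  3  2  3  2  0  1  0
So g(15) = 0.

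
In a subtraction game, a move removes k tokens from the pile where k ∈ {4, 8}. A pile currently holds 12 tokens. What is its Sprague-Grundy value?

Build the Grundy sequence with g(k) = mex{g(k−s) : s ∈ {4, 8}, s ≤ k}:
k:     0  1  2  3  4  5  6  7  8  9 10 11 12
g(k):  0  0  0  0  1  1  1  1  2  2  2  2  0
So g(12) = 0.

0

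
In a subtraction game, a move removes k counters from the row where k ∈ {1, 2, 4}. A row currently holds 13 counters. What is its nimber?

1

Compute g(0), g(1), … for moves {1, 2, 4}:
k:     0  1  2  3  4  5  6  7  8  9 10 11 12 13
g(k):  0  1  2  0  1  2  0  1  2  0  1  2  0  1
So g(13) = 1.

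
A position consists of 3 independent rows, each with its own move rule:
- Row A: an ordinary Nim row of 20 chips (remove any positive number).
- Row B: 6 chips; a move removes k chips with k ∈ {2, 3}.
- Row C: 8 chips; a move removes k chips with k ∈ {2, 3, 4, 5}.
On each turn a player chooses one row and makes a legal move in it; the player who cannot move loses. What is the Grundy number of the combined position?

20

Row A is a plain Nim row of size 20, so its Grundy value is 20.
Grundy values for row B (subtraction set {2, 3}):
k:     0  1  2  3  4  5  6
g(k):  0  0  1  1  2  0  0
So g(6) = 0.
Grundy values for row C (subtraction set {2, 3, 4, 5}):
k:     0  1  2  3  4  5  6  7  8
g(k):  0  0  1  1  2  2  3  0  0
So g(8) = 0.
The value of a disjunctive sum is the nim-sum of the parts.
Combined value = 20 XOR 0 XOR 0 = 20.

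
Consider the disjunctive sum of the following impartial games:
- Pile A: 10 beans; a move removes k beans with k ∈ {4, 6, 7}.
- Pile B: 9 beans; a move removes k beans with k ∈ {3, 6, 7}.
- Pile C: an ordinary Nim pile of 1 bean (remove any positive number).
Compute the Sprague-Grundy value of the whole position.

Build the Grundy sequence for pile A with g(k) = mex{g(k−s) : s ∈ {4, 6, 7}, s ≤ k}:
g(0) = mex{} = 0
g(1) = mex{} = 0
g(2) = mex{} = 0
g(3) = mex{} = 0
g(4) = mex{0} = 1
g(5) = mex{0} = 1
g(6) = mex{0} = 1
g(7) = mex{0} = 1
g(8) = mex{0,1} = 2
g(9) = mex{0,1} = 2
g(10) = mex{0,1} = 2
So g(10) = 2.
For pile B, compute g(0), g(1), … with moves {3, 6, 7}:
g(0) = mex{} = 0
g(1) = mex{} = 0
g(2) = mex{} = 0
g(3) = mex{0} = 1
g(4) = mex{0} = 1
g(5) = mex{0} = 1
g(6) = mex{0,1} = 2
g(7) = mex{0,1} = 2
g(8) = mex{0,1} = 2
g(9) = mex{0,1,2} = 3
So g(9) = 3.
Pile C is a plain Nim pile of size 1, so its Grundy value is 1.
The value of a disjunctive sum is the nim-sum of the parts.
Combined value = 2 ⊕ 3 ⊕ 1 = 0.

0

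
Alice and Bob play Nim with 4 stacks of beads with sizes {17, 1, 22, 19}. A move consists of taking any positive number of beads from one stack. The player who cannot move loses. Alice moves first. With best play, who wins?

Alice wins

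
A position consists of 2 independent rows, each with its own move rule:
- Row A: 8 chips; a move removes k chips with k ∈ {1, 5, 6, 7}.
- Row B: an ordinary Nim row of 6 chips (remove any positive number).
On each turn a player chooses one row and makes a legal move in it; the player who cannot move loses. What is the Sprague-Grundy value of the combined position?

4

For row A, compute g(0), g(1), … with moves {1, 5, 6, 7}:
g(0) = mex{} = 0
g(1) = mex{0} = 1
g(2) = mex{1} = 0
g(3) = mex{0} = 1
g(4) = mex{1} = 0
g(5) = mex{0} = 1
g(6) = mex{0,1} = 2
g(7) = mex{0,1,2} = 3
g(8) = mex{0,1,3} = 2
So g(8) = 2.
Row B is a plain Nim row of size 6, so its Grundy value is 6.
The value of a disjunctive sum is the nim-sum of the parts.
Combined value = 2 ⊕ 6 = 4.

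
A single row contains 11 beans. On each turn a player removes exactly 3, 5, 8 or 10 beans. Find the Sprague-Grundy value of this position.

3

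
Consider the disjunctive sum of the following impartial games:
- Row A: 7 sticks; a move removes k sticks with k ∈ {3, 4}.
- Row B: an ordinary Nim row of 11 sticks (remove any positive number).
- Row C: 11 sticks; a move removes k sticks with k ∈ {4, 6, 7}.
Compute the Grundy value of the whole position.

11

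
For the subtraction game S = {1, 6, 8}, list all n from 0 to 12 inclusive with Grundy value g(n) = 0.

0, 2, 4, 7, 9, 11

Build the Grundy sequence with g(k) = mex{g(k−s) : s ∈ {1, 6, 8}, s ≤ k}:
g(0) = mex{} = 0
g(1) = mex{0} = 1
g(2) = mex{1} = 0
g(3) = mex{0} = 1
g(4) = mex{1} = 0
g(5) = mex{0} = 1
g(6) = mex{0,1} = 2
g(7) = mex{1,2} = 0
g(8) = mex{0} = 1
g(9) = mex{1} = 0
g(10) = mex{0} = 1
g(11) = mex{1} = 0
g(12) = mex{0,2} = 1
The P-positions (g = 0) in 0..12 are 0, 2, 4, 7, 9, 11.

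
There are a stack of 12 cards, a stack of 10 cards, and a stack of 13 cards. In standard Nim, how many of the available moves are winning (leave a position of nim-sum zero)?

In binary:
  1100  (12)
  1010  (10)
  1101  (13)
  ----
  1011  (11)
The overall nim-sum is X = 11. A stack of size p has a winning move iff p XOR X < p (reduce it to p XOR X).
  12: 12 XOR 11 = 7 < 12 — winning move (to 7).
  10: 10 XOR 11 = 1 < 10 — winning move (to 1).
  13: 13 XOR 11 = 6 < 13 — winning move (to 6).
That gives 3 winning moves.

3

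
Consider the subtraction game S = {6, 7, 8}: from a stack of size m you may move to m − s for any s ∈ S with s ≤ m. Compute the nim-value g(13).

2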